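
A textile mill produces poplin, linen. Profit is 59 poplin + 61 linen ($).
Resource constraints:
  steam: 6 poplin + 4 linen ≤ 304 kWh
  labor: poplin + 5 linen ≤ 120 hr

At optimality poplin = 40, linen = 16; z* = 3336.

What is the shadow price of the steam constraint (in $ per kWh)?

Check each constraint at x*: steam 304/304 (tight); labor 120/120 (tight).
The binding rows give the dual system: 6·y_steam + 1·y_labor = 59 and 4·y_steam + 5·y_labor = 61.
→ y_steam = 9 and y_labor = 5.
Shadow price of steam = 9.

9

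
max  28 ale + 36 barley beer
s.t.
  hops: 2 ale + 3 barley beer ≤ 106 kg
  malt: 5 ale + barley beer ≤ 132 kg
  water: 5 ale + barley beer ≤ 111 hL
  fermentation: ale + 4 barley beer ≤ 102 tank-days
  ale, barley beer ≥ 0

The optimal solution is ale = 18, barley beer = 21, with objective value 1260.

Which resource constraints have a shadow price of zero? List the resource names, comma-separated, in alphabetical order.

hops, malt

hops: 99/106 (slack 7)
malt: 111/132 (slack 21)
water: 111/111 (binding)
fermentation: 102/102 (binding)
By complementary slackness, a constraint with positive slack has shadow price 0 → hops, malt.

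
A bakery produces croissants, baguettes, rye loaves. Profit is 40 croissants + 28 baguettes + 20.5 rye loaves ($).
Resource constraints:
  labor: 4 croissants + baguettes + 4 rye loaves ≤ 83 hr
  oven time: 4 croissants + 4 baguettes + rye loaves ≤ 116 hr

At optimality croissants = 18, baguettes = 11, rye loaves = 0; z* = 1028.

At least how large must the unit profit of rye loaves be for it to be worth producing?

Check each constraint at x*: labor 83/83 (tight); oven time 116/116 (tight).
Dual feasibility on the basic columns requires 4·y_labor + 4·y_oven time = 40, 1·y_labor + 4·y_oven time = 28.
Solving: y_labor = 4, y_oven time = 6.
rye loaves enters the basis when its profit ≥ yᵀa₃ = 4·4 + 6·1 = 22.

22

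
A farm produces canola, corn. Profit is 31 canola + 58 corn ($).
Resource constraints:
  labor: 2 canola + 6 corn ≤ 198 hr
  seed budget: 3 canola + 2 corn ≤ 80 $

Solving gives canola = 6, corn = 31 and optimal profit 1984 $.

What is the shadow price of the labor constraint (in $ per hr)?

At the optimum: labor uses 198 of 198 (binding); seed budget uses 80 of 80 (binding).
The binding rows give the dual system: 2·y_labor + 3·y_seed budget = 31 and 6·y_labor + 2·y_seed budget = 58.
This yields shadow prices y_labor = 8, y_seed budget = 5.
Shadow price of labor = 8.

8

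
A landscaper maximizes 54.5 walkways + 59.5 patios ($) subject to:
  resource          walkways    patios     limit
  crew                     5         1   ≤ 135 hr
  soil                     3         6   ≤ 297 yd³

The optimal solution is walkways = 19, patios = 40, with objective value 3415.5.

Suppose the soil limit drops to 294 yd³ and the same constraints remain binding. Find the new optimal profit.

At the optimum: crew uses 135 of 135 (binding); soil uses 297 of 297 (binding).
The binding rows give the dual system: 5·y_crew + 3·y_soil = 54.5 and 1·y_crew + 6·y_soil = 59.5.
This yields shadow prices y_crew = 5.5, y_soil = 9.
Δz = y_soil·Δb = 9 × (-3) = -27, so new z* = 3415.5 − 27 = 3388.5.

3388.5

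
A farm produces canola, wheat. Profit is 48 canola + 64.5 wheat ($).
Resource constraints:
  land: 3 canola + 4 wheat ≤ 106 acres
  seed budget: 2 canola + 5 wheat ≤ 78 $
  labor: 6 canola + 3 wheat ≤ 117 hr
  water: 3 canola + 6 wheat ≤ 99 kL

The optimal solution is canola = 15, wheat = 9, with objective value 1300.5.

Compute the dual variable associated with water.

Check each constraint at x*: land 81/106 (slack 25); seed budget 75/78 (slack 3); labor 117/117 (tight); water 99/99 (tight).
By complementary slackness, y = 0 for the non-binding constraints.
Dual feasibility on the basic columns requires 6·y_labor + 3·y_water = 48, 3·y_labor + 6·y_water = 64.5.
Solving: y_labor = 3.5, y_water = 9.
Shadow price of water = 9.

9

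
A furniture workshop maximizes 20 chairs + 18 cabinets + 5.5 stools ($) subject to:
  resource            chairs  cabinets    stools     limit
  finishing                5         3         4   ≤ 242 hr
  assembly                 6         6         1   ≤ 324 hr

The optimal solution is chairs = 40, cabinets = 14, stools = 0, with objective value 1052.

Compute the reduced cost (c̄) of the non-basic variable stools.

Check each constraint at x*: finishing 242/242 (tight); assembly 324/324 (tight).
Dual feasibility on the basic columns requires 5·y_finishing + 6·y_assembly = 20, 3·y_finishing + 6·y_assembly = 18.
This yields shadow prices y_finishing = 1, y_assembly = 2.5.
Reduced cost of stools: c₃ − yᵀa₃ = 5.5 − (1·4 + 2.5·1) = 5.5 − 6.5 = -1.

-1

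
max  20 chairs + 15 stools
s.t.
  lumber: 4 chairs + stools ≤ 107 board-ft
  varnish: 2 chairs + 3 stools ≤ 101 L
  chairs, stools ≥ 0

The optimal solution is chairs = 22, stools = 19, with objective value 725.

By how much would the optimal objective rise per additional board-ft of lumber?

Both lumber and varnish are binding at x*.
Dual feasibility on the basic columns requires 4·y_lumber + 2·y_varnish = 20, 1·y_lumber + 3·y_varnish = 15.
This yields shadow prices y_lumber = 3, y_varnish = 4.
Shadow price of lumber = 3.

3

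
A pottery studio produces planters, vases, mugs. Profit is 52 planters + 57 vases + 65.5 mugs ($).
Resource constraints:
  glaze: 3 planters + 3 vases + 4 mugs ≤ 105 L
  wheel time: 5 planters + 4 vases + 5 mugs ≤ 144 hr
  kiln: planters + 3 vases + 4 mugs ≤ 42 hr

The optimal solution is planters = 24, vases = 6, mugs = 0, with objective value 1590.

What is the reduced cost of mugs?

-7.5

Binding: wheel time and kiln. Non-binding: glaze (15 unused).
Slack constraints have shadow price 0 (complementary slackness).
Dual feasibility on the basic columns requires 5·y_wheel time + 1·y_kiln = 52, 4·y_wheel time + 3·y_kiln = 57.
→ y_wheel time = 9 and y_kiln = 7.
Reduced cost of mugs: c₃ − yᵀa₃ = 65.5 − (9·5 + 7·4) = 65.5 − 73 = -7.5.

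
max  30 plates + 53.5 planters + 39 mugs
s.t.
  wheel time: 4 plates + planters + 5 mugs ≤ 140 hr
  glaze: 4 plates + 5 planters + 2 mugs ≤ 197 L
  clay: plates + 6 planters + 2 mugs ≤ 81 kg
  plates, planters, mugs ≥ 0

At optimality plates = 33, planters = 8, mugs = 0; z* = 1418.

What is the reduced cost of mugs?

-4.5

Binding: wheel time and clay. Non-binding: glaze (25 unused).
By complementary slackness, y = 0 for the non-binding constraint.
Dual feasibility on the basic columns requires 4·y_wheel time + 1·y_clay = 30, 1·y_wheel time + 6·y_clay = 53.5.
Solving: y_wheel time = 5.5, y_clay = 8.
Reduced cost of mugs: c₃ − yᵀa₃ = 39 − (5.5·5 + 8·2) = 39 − 43.5 = -4.5.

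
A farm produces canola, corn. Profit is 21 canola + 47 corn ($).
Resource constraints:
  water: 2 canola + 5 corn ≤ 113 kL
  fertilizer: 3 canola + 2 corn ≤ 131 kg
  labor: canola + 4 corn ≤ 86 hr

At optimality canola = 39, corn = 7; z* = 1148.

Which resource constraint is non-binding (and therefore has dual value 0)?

water: 113/113 (binding)
fertilizer: 131/131 (binding)
labor: 67/86 (slack 19)
By complementary slackness, a constraint with positive slack has shadow price 0 → labor.

labor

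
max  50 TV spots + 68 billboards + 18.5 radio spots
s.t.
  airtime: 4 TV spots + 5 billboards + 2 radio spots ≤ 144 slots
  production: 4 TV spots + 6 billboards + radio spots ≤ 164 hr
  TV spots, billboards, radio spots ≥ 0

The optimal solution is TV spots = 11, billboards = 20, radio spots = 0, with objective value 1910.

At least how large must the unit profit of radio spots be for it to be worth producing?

At the optimum: airtime uses 144 of 144 (binding); production uses 164 of 164 (binding).
From A_Bᵀ y = c: 4·y_airtime + 4·y_production = 50; 5·y_airtime + 6·y_production = 68.
→ y_airtime = 7 and y_production = 5.5.
radio spots enters the basis when its profit ≥ yᵀa₃ = 7·2 + 5.5·1 = 19.5.

19.5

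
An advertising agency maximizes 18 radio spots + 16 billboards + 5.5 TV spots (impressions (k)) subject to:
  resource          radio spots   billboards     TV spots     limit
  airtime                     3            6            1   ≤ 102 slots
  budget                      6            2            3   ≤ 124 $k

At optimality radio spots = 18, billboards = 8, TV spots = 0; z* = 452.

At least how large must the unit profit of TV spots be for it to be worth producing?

8

Both airtime and budget are binding at x*.
The binding rows give the dual system: 3·y_airtime + 6·y_budget = 18 and 6·y_airtime + 2·y_budget = 16.
Solving: y_airtime = 2, y_budget = 2.
TV spots enters the basis when its profit ≥ yᵀa₃ = 2·1 + 2·3 = 8.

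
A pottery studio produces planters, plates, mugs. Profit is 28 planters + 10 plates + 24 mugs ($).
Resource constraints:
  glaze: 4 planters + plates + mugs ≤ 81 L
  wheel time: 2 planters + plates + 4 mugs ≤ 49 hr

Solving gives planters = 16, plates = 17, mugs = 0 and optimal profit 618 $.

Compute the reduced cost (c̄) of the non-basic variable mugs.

At the optimum: glaze uses 81 of 81 (binding); wheel time uses 49 of 49 (binding).
Dual feasibility on the basic columns requires 4·y_glaze + 2·y_wheel time = 28, 1·y_glaze + 1·y_wheel time = 10.
This yields shadow prices y_glaze = 4, y_wheel time = 6.
Reduced cost of mugs: c₃ − yᵀa₃ = 24 − (4·1 + 6·4) = 24 − 28 = -4.

-4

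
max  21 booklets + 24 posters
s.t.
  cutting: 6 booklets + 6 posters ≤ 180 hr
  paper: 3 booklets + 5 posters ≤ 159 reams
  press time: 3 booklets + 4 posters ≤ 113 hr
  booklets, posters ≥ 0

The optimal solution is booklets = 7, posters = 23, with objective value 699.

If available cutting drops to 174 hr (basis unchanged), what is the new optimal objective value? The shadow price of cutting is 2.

Δb = -6, so new z* = 699 + (2)·(-6) = 699 − 12 = 687.

687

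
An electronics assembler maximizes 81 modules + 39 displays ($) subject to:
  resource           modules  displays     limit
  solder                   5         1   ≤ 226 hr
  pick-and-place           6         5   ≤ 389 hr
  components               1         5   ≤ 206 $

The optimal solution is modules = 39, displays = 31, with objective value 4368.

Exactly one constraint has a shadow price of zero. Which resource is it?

components

solder: 226/226 (binding)
pick-and-place: 389/389 (binding)
components: 194/206 (slack 12)
By complementary slackness, a constraint with positive slack has shadow price 0 → components.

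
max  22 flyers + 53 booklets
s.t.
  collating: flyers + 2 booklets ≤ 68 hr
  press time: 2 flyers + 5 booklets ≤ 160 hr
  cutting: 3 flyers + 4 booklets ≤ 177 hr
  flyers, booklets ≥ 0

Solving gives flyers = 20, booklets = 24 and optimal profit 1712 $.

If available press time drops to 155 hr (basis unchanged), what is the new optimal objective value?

Check each constraint at x*: collating 68/68 (tight); press time 160/160 (tight); cutting 156/177 (slack 21).
By complementary slackness, y = 0 for the non-binding constraint.
From A_Bᵀ y = c: 1·y_collating + 2·y_press time = 22; 2·y_collating + 5·y_press time = 53.
→ y_collating = 4 and y_press time = 9.
Δz = y_press time·Δb = 9 × (-5) = -45, so new z* = 1712 − 45 = 1667.

1667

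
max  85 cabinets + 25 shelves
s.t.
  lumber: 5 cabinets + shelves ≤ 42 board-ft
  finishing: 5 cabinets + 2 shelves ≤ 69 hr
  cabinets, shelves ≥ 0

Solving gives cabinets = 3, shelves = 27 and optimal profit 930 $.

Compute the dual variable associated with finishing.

8

Check each constraint at x*: lumber 42/42 (tight); finishing 69/69 (tight).
From A_Bᵀ y = c: 5·y_lumber + 5·y_finishing = 85; 1·y_lumber + 2·y_finishing = 25.
This yields shadow prices y_lumber = 9, y_finishing = 8.
Shadow price of finishing = 8.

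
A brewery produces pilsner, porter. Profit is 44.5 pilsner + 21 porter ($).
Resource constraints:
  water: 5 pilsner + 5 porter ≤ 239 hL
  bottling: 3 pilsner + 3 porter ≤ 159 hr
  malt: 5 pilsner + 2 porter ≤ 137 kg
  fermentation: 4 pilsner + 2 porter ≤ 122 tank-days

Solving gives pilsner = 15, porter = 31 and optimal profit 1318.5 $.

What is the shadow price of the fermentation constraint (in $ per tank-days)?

8

Check each constraint at x*: water 230/239 (slack 9); bottling 138/159 (slack 21); malt 137/137 (tight); fermentation 122/122 (tight).
Slack constraints have shadow price 0 (complementary slackness).
The binding rows give the dual system: 5·y_malt + 4·y_fermentation = 44.5 and 2·y_malt + 2·y_fermentation = 21.
→ y_malt = 2.5 and y_fermentation = 8.
Shadow price of fermentation = 8.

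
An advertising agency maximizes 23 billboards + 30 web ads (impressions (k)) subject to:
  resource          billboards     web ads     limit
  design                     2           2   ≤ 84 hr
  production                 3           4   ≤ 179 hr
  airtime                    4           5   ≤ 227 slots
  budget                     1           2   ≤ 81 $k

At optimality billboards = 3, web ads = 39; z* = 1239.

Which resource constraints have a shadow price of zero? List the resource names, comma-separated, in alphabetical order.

design: 84/84 (binding)
production: 165/179 (slack 14)
airtime: 207/227 (slack 20)
budget: 81/81 (binding)
By complementary slackness, a constraint with positive slack has shadow price 0 → airtime, production.

airtime, production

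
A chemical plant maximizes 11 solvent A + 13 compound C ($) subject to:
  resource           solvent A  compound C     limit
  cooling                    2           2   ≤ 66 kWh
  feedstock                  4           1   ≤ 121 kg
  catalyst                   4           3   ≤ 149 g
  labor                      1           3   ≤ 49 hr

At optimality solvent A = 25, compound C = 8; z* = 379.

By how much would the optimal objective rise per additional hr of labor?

Binding: cooling and labor. Non-binding: feedstock (13 unused), catalyst (25 unused).
By complementary slackness, y = 0 for the non-binding constraints.
Dual feasibility on the basic columns requires 2·y_cooling + 1·y_labor = 11, 2·y_cooling + 3·y_labor = 13.
Solving: y_cooling = 5, y_labor = 1.
Shadow price of labor = 1.

1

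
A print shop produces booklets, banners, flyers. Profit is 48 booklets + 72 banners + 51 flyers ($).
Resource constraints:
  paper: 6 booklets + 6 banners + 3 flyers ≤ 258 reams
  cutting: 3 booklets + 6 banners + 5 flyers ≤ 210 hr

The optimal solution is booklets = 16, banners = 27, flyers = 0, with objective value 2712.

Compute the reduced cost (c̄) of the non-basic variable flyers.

-1

At the optimum: paper uses 258 of 258 (binding); cutting uses 210 of 210 (binding).
Dual feasibility on the basic columns requires 6·y_paper + 3·y_cutting = 48, 6·y_paper + 6·y_cutting = 72.
This yields shadow prices y_paper = 4, y_cutting = 8.
Reduced cost of flyers: c₃ − yᵀa₃ = 51 − (4·3 + 8·5) = 51 − 52 = -1.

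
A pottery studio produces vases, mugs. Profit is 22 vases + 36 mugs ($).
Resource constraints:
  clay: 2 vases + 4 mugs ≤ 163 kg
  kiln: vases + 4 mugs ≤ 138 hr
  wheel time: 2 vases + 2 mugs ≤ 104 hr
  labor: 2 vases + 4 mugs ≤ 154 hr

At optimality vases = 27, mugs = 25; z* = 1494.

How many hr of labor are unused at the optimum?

0

labor used = 2·27 + 4·25 = 154; slack = 154 − 154 = 0.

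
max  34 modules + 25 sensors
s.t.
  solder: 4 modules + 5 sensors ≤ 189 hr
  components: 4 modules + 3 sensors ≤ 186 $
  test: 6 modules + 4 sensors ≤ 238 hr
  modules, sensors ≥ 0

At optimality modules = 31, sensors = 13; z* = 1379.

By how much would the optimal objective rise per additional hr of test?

5

At the optimum: solder uses 189 of 189 (binding); components uses 163 of 186 (slack = 23); test uses 238 of 238 (binding).
Slack constraints have shadow price 0 (complementary slackness).
From A_Bᵀ y = c: 4·y_solder + 6·y_test = 34; 5·y_solder + 4·y_test = 25.
→ y_solder = 1 and y_test = 5.
Shadow price of test = 5.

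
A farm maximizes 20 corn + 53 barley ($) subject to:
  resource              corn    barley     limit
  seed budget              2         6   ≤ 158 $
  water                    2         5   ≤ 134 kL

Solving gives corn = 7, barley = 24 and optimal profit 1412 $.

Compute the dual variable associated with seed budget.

At the optimum: seed budget uses 158 of 158 (binding); water uses 134 of 134 (binding).
The binding rows give the dual system: 2·y_seed budget + 2·y_water = 20 and 6·y_seed budget + 5·y_water = 53.
This yields shadow prices y_seed budget = 3, y_water = 7.
Shadow price of seed budget = 3.

3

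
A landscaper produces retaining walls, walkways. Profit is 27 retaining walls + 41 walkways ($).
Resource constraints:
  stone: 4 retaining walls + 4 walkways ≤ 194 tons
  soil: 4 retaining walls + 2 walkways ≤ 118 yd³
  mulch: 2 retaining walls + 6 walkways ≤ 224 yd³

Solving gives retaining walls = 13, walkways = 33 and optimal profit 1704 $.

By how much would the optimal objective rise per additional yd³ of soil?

At the optimum: stone uses 184 of 194 (slack = 10); soil uses 118 of 118 (binding); mulch uses 224 of 224 (binding).
Slack constraints have shadow price 0 (complementary slackness).
The binding rows give the dual system: 4·y_soil + 2·y_mulch = 27 and 2·y_soil + 6·y_mulch = 41.
Solving: y_soil = 4, y_mulch = 5.5.
Shadow price of soil = 4.

4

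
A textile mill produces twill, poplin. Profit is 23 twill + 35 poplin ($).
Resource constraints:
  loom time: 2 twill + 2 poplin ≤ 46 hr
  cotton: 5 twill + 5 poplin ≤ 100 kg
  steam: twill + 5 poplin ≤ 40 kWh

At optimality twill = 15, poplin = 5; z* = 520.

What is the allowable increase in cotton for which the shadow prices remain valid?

Binding constraints: cotton, steam. The basis is B = [[5,5],[1,5]] with det 20.
Per unit increase in cotton, x* moves by d = (0.25, -0.05).
The basis stays optimal until loom time becomes binding; allowable increase = 15 kg.

15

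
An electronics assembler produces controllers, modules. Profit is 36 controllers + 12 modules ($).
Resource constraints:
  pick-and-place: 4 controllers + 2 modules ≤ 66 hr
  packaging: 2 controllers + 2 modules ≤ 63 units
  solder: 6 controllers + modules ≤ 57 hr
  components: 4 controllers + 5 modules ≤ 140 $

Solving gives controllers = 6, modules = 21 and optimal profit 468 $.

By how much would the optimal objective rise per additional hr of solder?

3

Binding: pick-and-place and solder. Non-binding: packaging (9 unused), components (11 unused).
Since packaging, components are not tight, their duals are 0.
From A_Bᵀ y = c: 4·y_pick-and-place + 6·y_solder = 36; 2·y_pick-and-place + 1·y_solder = 12.
Solving: y_pick-and-place = 4.5, y_solder = 3.
Shadow price of solder = 3.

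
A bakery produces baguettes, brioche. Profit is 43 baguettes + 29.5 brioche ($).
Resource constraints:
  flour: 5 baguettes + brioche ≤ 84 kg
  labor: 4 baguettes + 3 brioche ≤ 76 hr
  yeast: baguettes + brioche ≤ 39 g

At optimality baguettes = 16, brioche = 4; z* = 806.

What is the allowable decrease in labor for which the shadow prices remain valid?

Binding constraints: flour, labor. The basis is B = [[5,1],[4,3]] with det 11.
Per unit decrease in labor, x* moves by d = (0.0909, -0.4545).
The basis stays optimal until brioche reaches 0; allowable decrease = 8.8 hr.

8.8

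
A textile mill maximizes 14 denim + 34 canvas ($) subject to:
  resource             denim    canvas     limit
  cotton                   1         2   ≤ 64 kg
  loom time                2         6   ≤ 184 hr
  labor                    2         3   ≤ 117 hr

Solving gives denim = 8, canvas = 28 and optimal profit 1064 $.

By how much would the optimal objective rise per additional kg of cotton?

8

Binding: cotton and loom time. Non-binding: labor (17 unused).
Slack constraints have shadow price 0 (complementary slackness).
The binding rows give the dual system: 1·y_cotton + 2·y_loom time = 14 and 2·y_cotton + 6·y_loom time = 34.
→ y_cotton = 8 and y_loom time = 3.
Shadow price of cotton = 8.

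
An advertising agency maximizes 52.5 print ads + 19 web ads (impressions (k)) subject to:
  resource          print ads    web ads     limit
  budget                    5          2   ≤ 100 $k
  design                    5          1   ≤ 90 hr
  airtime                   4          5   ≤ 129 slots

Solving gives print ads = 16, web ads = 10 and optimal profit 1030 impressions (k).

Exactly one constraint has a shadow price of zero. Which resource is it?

airtime

budget: 100/100 (binding)
design: 90/90 (binding)
airtime: 114/129 (slack 15)
By complementary slackness, a constraint with positive slack has shadow price 0 → airtime.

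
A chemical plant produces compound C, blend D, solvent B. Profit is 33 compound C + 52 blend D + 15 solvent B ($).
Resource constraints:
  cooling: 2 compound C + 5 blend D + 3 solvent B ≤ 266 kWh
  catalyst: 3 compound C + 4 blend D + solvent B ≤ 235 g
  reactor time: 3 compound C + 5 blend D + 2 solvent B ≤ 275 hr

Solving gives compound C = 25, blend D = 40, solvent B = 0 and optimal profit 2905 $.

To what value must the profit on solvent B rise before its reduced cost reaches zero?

19

Check each constraint at x*: cooling 250/266 (slack 16); catalyst 235/235 (tight); reactor time 275/275 (tight).
Since cooling is not tight, its dual is 0.
From A_Bᵀ y = c: 3·y_catalyst + 3·y_reactor time = 33; 4·y_catalyst + 5·y_reactor time = 52.
→ y_catalyst = 3 and y_reactor time = 8.
solvent B enters the basis when its profit ≥ yᵀa₃ = 3·1 + 8·2 = 19.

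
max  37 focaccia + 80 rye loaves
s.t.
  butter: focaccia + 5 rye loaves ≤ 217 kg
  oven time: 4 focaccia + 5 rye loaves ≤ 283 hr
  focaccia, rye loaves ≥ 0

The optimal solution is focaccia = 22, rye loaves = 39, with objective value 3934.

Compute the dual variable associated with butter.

9

Both butter and oven time are binding at x*.
From A_Bᵀ y = c: 1·y_butter + 4·y_oven time = 37; 5·y_butter + 5·y_oven time = 80.
Solving: y_butter = 9, y_oven time = 7.
Shadow price of butter = 9.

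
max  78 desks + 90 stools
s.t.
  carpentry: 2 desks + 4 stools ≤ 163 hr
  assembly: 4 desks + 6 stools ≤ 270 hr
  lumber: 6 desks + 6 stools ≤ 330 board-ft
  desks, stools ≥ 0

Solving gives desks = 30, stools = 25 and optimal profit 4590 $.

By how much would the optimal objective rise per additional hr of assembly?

6

Check each constraint at x*: carpentry 160/163 (slack 3); assembly 270/270 (tight); lumber 330/330 (tight).
Since carpentry is not tight, its dual is 0.
Dual feasibility on the basic columns requires 4·y_assembly + 6·y_lumber = 78, 6·y_assembly + 6·y_lumber = 90.
This yields shadow prices y_assembly = 6, y_lumber = 9.
Shadow price of assembly = 6.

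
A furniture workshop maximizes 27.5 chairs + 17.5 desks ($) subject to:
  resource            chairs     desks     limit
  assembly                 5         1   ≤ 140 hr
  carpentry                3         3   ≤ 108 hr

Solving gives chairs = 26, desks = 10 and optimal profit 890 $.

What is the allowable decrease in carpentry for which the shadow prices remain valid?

24

Binding constraints: assembly, carpentry. The basis is B = [[5,1],[3,3]] with det 12.
Per unit decrease in carpentry, x* moves by d = (0.0833, -0.4167).
The basis stays optimal until desks reaches 0; allowable decrease = 24 hr.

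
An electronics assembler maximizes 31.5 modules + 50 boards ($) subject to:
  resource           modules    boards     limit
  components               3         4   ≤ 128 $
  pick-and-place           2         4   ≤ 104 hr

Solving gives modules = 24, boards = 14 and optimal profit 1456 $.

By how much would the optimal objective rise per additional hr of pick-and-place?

Both components and pick-and-place are binding at x*.
Dual feasibility on the basic columns requires 3·y_components + 2·y_pick-and-place = 31.5, 4·y_components + 4·y_pick-and-place = 50.
Solving: y_components = 6.5, y_pick-and-place = 6.
Shadow price of pick-and-place = 6.

6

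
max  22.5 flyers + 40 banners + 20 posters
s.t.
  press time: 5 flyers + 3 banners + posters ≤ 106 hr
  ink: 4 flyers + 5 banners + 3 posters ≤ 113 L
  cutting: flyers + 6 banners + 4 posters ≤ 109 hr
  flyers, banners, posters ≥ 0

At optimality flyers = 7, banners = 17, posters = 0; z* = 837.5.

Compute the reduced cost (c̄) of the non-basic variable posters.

At the optimum: press time uses 86 of 106 (slack = 20); ink uses 113 of 113 (binding); cutting uses 109 of 109 (binding).
By complementary slackness, y = 0 for the non-binding constraint.
From A_Bᵀ y = c: 4·y_ink + 1·y_cutting = 22.5; 5·y_ink + 6·y_cutting = 40.
Solving: y_ink = 5, y_cutting = 2.5.
Reduced cost of posters: c₃ − yᵀa₃ = 20 − (5·3 + 2.5·4) = 20 − 25 = -5.

-5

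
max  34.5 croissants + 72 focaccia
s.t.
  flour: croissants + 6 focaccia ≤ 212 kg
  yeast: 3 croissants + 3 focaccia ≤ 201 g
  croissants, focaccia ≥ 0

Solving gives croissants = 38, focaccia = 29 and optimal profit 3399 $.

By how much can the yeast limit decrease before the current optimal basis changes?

Binding constraints: flour, yeast. The basis is B = [[1,6],[3,3]] with det -15.
Per unit decrease in yeast, x* moves by d = (-0.4, 0.0667).
The basis stays optimal until croissants reaches 0; allowable decrease = 95 g.

95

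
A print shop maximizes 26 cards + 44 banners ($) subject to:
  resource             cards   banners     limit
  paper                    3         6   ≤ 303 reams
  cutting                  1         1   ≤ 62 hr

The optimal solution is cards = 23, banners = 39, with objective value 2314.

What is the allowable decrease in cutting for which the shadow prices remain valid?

11.5

Binding constraints: paper, cutting. The basis is B = [[3,6],[1,1]] with det -3.
Per unit decrease in cutting, x* moves by d = (-2, 1).
The basis stays optimal until cards reaches 0; allowable decrease = 11.5 hr.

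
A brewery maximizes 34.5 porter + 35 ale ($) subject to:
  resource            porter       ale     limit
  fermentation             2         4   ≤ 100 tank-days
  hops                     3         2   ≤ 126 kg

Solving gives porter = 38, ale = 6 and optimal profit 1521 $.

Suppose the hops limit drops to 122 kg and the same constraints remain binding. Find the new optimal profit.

1487

Both fermentation and hops are binding at x*.
The binding rows give the dual system: 2·y_fermentation + 3·y_hops = 34.5 and 4·y_fermentation + 2·y_hops = 35.
This yields shadow prices y_fermentation = 4.5, y_hops = 8.5.
Δz = y_hops·Δb = 8.5 × (-4) = -34, so new z* = 1521 − 34 = 1487.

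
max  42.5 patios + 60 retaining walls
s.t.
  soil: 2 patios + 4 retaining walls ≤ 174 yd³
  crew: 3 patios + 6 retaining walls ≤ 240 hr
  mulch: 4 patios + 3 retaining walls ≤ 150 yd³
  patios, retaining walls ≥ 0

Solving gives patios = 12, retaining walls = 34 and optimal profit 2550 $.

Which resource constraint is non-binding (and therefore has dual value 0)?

soil

soil: 160/174 (slack 14)
crew: 240/240 (binding)
mulch: 150/150 (binding)
By complementary slackness, a constraint with positive slack has shadow price 0 → soil.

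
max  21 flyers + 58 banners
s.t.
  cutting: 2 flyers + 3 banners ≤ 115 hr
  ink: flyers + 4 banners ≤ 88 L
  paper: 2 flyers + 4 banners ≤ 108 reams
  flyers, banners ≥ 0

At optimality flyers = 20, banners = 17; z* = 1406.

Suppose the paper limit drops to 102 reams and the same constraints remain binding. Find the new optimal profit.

1367

Check each constraint at x*: cutting 91/115 (slack 24); ink 88/88 (tight); paper 108/108 (tight).
Slack constraints have shadow price 0 (complementary slackness).
Dual feasibility on the basic columns requires 1·y_ink + 2·y_paper = 21, 4·y_ink + 4·y_paper = 58.
→ y_ink = 8 and y_paper = 6.5.
Δz = y_paper·Δb = 6.5 × (-6) = -39, so new z* = 1406 − 39 = 1367.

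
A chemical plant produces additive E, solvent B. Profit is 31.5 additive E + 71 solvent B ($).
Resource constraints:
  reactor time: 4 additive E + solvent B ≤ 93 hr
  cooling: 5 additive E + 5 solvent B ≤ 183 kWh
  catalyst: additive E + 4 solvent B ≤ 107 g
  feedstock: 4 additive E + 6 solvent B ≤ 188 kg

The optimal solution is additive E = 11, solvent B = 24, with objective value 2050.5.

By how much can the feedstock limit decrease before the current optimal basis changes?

Binding constraints: catalyst, feedstock. The basis is B = [[1,4],[4,6]] with det -10.
Per unit decrease in feedstock, x* moves by d = (-0.4, 0.1).
The basis stays optimal until additive E reaches 0; allowable decrease = 27.5 kg.

27.5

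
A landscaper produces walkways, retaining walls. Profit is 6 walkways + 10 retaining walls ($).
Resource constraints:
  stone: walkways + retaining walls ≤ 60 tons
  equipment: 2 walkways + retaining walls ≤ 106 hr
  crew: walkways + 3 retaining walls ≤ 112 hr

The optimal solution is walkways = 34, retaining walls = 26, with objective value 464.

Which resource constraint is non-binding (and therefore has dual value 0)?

stone: 60/60 (binding)
equipment: 94/106 (slack 12)
crew: 112/112 (binding)
By complementary slackness, a constraint with positive slack has shadow price 0 → equipment.

equipment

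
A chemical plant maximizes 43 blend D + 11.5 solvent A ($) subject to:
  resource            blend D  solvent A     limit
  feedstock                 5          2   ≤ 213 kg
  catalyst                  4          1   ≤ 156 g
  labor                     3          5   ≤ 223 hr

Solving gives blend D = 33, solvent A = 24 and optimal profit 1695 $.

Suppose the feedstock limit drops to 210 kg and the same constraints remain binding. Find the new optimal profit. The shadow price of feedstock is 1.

1692

Δb = -3, so new z* = 1695 + (1)·(-3) = 1695 − 3 = 1692.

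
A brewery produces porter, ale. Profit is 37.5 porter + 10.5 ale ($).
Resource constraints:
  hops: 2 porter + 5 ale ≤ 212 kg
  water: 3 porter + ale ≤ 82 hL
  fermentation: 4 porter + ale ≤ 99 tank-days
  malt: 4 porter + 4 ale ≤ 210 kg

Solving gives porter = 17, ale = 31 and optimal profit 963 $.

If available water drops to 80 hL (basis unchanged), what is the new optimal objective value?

954

Check each constraint at x*: hops 189/212 (slack 23); water 82/82 (tight); fermentation 99/99 (tight); malt 192/210 (slack 18).
Slack constraints have shadow price 0 (complementary slackness).
Dual feasibility on the basic columns requires 3·y_water + 4·y_fermentation = 37.5, 1·y_water + 1·y_fermentation = 10.5.
Solving: y_water = 4.5, y_fermentation = 6.
Δz = y_water·Δb = 4.5 × (-2) = -9, so new z* = 963 − 9 = 954.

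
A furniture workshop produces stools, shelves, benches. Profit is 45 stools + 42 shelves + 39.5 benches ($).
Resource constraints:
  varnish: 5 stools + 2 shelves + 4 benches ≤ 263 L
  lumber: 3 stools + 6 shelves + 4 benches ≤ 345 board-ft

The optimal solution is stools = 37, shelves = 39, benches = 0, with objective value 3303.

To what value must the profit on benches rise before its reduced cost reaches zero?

Both varnish and lumber are binding at x*.
Dual feasibility on the basic columns requires 5·y_varnish + 3·y_lumber = 45, 2·y_varnish + 6·y_lumber = 42.
→ y_varnish = 6 and y_lumber = 5.
benches enters the basis when its profit ≥ yᵀa₃ = 6·4 + 5·4 = 44.

44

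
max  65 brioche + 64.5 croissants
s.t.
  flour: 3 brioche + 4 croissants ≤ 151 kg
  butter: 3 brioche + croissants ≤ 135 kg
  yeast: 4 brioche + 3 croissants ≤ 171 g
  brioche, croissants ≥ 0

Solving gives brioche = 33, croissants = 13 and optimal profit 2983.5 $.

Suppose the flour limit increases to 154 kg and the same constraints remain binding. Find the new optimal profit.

Check each constraint at x*: flour 151/151 (tight); butter 112/135 (slack 23); yeast 171/171 (tight).
By complementary slackness, y = 0 for the non-binding constraint.
From A_Bᵀ y = c: 3·y_flour + 4·y_yeast = 65; 4·y_flour + 3·y_yeast = 64.5.
This yields shadow prices y_flour = 9, y_yeast = 9.5.
Δz = y_flour·Δb = 9 × (3) = 27, so new z* = 2983.5 + 27 = 3010.5.

3010.5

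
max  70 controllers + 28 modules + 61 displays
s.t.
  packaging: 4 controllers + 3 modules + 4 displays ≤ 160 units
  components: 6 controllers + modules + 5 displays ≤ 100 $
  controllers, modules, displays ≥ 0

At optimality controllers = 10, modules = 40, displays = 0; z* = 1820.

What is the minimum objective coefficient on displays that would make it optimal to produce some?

63

Both packaging and components are binding at x*.
Dual feasibility on the basic columns requires 4·y_packaging + 6·y_components = 70, 3·y_packaging + 1·y_components = 28.
Solving: y_packaging = 7, y_components = 7.
displays enters the basis when its profit ≥ yᵀa₃ = 7·4 + 7·5 = 63.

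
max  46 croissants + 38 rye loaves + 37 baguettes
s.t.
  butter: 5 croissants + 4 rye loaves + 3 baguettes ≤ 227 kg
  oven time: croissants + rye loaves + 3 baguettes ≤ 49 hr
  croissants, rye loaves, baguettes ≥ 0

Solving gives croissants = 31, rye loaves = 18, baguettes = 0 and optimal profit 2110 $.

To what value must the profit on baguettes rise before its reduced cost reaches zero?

42

Both butter and oven time are binding at x*.
Dual feasibility on the basic columns requires 5·y_butter + 1·y_oven time = 46, 4·y_butter + 1·y_oven time = 38.
Solving: y_butter = 8, y_oven time = 6.
baguettes enters the basis when its profit ≥ yᵀa₃ = 8·3 + 6·3 = 42.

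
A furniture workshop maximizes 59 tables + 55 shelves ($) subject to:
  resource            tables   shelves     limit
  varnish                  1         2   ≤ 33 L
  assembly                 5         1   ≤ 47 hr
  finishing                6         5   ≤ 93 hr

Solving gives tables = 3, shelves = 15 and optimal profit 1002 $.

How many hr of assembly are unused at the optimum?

assembly used = 5·3 + 1·15 = 30; slack = 47 − 30 = 17.

17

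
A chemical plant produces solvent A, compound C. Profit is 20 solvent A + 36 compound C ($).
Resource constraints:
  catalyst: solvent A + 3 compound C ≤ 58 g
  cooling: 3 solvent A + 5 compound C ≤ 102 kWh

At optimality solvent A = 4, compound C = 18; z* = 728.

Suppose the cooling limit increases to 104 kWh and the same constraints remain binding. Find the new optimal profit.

Check each constraint at x*: catalyst 58/58 (tight); cooling 102/102 (tight).
The binding rows give the dual system: 1·y_catalyst + 3·y_cooling = 20 and 3·y_catalyst + 5·y_cooling = 36.
Solving: y_catalyst = 2, y_cooling = 6.
Δz = y_cooling·Δb = 6 × (2) = 12, so new z* = 728 + 12 = 740.

740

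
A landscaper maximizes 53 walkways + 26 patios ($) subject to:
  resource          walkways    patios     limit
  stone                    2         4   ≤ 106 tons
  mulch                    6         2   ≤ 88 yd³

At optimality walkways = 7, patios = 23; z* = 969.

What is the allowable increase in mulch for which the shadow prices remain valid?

Binding constraints: stone, mulch. The basis is B = [[2,4],[6,2]] with det -20.
Per unit increase in mulch, x* moves by d = (0.2, -0.1).
The basis stays optimal until patios reaches 0; allowable increase = 230 yd³.

230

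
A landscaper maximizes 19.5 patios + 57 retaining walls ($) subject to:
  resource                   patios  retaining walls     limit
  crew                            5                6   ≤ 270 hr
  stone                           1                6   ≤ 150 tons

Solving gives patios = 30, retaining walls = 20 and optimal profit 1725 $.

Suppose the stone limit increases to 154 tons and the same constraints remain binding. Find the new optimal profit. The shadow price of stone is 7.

Δb = 4, so new z* = 1725 + (7)·(4) = 1725 + 28 = 1753.

1753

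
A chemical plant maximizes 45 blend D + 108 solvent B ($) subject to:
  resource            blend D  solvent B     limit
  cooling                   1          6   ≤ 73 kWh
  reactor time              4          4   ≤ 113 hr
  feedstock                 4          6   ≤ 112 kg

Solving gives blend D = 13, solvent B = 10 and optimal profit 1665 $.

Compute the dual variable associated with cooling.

At the optimum: cooling uses 73 of 73 (binding); reactor time uses 92 of 113 (slack = 21); feedstock uses 112 of 112 (binding).
By complementary slackness, y = 0 for the non-binding constraint.
The binding rows give the dual system: 1·y_cooling + 4·y_feedstock = 45 and 6·y_cooling + 6·y_feedstock = 108.
→ y_cooling = 9 and y_feedstock = 9.
Shadow price of cooling = 9.

9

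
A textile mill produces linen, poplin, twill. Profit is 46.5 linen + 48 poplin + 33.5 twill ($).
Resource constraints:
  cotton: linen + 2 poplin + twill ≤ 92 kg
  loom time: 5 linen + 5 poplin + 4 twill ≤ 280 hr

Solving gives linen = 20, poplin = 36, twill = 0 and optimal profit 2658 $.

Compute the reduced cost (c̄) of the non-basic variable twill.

-4

Both cotton and loom time are binding at x*.
The binding rows give the dual system: 1·y_cotton + 5·y_loom time = 46.5 and 2·y_cotton + 5·y_loom time = 48.
Solving: y_cotton = 1.5, y_loom time = 9.
Reduced cost of twill: c₃ − yᵀa₃ = 33.5 − (1.5·1 + 9·4) = 33.5 − 37.5 = -4.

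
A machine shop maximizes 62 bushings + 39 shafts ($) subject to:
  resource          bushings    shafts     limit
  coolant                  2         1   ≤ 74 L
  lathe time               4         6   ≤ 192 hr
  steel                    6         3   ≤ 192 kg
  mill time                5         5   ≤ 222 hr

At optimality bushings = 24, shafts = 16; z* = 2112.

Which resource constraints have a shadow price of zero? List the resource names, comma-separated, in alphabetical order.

coolant, mill time

coolant: 64/74 (slack 10)
lathe time: 192/192 (binding)
steel: 192/192 (binding)
mill time: 200/222 (slack 22)
By complementary slackness, a constraint with positive slack has shadow price 0 → coolant, mill time.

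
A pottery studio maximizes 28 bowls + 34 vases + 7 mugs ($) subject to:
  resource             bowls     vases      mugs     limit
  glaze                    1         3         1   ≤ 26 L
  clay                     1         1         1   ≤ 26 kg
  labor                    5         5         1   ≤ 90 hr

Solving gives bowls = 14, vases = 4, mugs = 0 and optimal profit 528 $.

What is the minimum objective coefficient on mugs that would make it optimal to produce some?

Binding: glaze and labor. Non-binding: clay (8 unused).
Slack constraints have shadow price 0 (complementary slackness).
The binding rows give the dual system: 1·y_glaze + 5·y_labor = 28 and 3·y_glaze + 5·y_labor = 34.
Solving: y_glaze = 3, y_labor = 5.
mugs enters the basis when its profit ≥ yᵀa₃ = 3·1 + 5·1 = 8.

8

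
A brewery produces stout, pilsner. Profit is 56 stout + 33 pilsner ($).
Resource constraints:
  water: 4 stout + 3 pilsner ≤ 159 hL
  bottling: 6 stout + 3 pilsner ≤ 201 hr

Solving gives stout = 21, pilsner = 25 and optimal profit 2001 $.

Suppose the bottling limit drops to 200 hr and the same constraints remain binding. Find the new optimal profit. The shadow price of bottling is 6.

Δb = -1, so new z* = 2001 + (6)·(-1) = 2001 − 6 = 1995.

1995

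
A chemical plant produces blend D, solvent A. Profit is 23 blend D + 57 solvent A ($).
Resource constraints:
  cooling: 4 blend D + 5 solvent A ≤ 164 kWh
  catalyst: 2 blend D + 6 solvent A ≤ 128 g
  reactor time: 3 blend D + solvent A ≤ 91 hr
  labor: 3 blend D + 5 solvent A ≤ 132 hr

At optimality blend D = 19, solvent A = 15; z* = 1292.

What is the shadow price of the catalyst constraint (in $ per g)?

7

Binding: catalyst and labor. Non-binding: cooling (13 unused), reactor time (19 unused).
Since cooling, reactor time are not tight, their duals are 0.
From A_Bᵀ y = c: 2·y_catalyst + 3·y_labor = 23; 6·y_catalyst + 5·y_labor = 57.
Solving: y_catalyst = 7, y_labor = 3.
Shadow price of catalyst = 7.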